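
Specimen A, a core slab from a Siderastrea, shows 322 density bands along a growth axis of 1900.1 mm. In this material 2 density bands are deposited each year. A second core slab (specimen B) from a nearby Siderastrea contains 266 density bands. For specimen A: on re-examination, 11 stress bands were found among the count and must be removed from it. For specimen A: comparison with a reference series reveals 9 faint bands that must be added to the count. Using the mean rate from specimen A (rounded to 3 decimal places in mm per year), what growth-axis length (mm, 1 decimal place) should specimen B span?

1579.5 mm

Specimen A: after corrections the count is 322 − 11 + 9 = 320 density bands.
Specimen A: 320 density bands at 2 per year is 320 / 2 = 160 years.
A: Mean rate = 1900.1 mm / 160 years ≈ 11.876 mm/year.
Specimen B: 266 density bands at 2 per year is 266 / 2 = 133 years. For B, 11.876 mm/year × 133 years = 1579.5 mm.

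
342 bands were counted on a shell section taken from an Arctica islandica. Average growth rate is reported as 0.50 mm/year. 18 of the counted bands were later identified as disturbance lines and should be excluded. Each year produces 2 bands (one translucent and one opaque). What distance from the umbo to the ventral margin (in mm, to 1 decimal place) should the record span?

After corrections the count is 342 − 18 = 324 bands.
With 2 bands per year, 324 / 2 = 162 years.
162 years at 0.50 mm/year gives 0.50 × 162 = 81.0 mm.

81.0 mm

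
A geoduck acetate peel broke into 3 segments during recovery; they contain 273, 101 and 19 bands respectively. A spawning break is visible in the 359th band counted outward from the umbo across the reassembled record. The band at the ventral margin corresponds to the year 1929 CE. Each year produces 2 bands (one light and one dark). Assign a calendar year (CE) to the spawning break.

Total bands = 273 + 101 + 19 = 393.
The spawning break sits at band 359 from the umbo, so 393 − 359 = 34 bands formed after it.
34 bands at 2 per year is 34 / 2 = 17 years.
The band at the ventral margin is 1929 CE, so the spawning break dates to 1929 − 17 = 1912 CE.

1912 CE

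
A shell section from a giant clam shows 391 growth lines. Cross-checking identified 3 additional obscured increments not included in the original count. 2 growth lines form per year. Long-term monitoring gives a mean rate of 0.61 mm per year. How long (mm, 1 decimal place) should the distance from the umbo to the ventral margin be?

120.2 mm

True growth line count = 391 + 3 = 394.
Dividing by 2 growth lines per year: 394 / 2 = 197 years.
Predicted length = 0.61 mm/year × 197 years = 120.2 mm.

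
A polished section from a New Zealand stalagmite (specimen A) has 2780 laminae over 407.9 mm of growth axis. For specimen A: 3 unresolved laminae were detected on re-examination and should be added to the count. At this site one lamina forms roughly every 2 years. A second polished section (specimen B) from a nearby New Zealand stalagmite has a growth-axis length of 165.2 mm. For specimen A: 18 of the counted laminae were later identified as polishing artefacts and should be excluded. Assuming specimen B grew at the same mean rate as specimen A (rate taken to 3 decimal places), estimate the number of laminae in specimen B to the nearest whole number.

1116 laminae

Specimen A: adjusted count: 2780 − 18 + 3 = 2765 laminae.
Specimen A: at 2 years per lamina, 2765 × 2 = 5530 years.
A: Extension rate ≈ 407.9 / 5530 = 0.074 mm per year.
B spans 165.2 / 0.074 = 2232.43 years; at 2 years per lamina that is 2232.43 / 2 ≈ 1116 laminae.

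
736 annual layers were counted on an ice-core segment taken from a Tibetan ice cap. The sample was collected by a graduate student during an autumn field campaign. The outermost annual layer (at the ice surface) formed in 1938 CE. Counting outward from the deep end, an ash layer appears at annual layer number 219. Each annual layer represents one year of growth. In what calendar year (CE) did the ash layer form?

1421 CE

The ash layer sits at annual layer 219 from the deep end, so 736 − 219 = 517 annual layers formed after it.
Counting back 517 years from 1938 CE places the ash layer in 1938 − 517 = 1421 CE.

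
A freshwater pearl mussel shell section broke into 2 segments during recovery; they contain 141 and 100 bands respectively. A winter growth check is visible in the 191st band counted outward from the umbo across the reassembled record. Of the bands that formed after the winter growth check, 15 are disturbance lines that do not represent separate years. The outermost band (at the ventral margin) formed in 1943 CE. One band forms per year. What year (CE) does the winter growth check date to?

Total bands = 141 + 100 = 241.
241 − 191 = 50 bands lie beyond the winter growth check toward the ventral margin.
Removing the 15 false bands leaves 50 − 15 = 35 true bands beyond the winter growth check.
Counting back 35 years from 1943 CE places the winter growth check in 1943 − 35 = 1908 CE.

1908 CE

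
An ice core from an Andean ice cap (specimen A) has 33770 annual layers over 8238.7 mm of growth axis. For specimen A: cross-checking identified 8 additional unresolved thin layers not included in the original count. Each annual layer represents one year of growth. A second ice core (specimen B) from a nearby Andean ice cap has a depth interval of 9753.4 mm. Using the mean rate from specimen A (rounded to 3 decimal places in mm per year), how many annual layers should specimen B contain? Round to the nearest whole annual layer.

39973 annual layers

Specimen A: after corrections the count is 33770 + 8 = 33778 annual layers.
A: Mean rate = 8238.7 mm / 33778 years ≈ 0.244 mm/yr.
Specimen B: 9753.4 mm / 0.244 mm per year = 39972.95 years ≈ 39973 annual layers.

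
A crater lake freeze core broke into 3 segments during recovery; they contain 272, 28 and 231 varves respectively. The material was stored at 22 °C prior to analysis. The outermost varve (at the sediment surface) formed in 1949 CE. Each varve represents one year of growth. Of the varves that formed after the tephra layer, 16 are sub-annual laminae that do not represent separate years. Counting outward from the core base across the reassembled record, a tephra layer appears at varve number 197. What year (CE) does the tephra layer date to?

Total varves = 272 + 28 + 231 = 531.
Between varve 197 and the sediment surface there are 531 − 197 = 334 varves.
Removing the 16 false varves leaves 334 − 16 = 318 true varves beyond the tephra layer.
Counting back 318 years from 1949 CE places the tephra layer in 1949 − 318 = 1631 CE.

1631 CE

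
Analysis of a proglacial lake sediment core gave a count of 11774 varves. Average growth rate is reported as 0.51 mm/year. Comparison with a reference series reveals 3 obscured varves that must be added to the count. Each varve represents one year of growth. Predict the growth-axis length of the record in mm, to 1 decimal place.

After corrections the count is 11774 + 3 = 11777 varves.
Predicted length = 0.51 mm/year × 11777 years = 6006.3 mm.

6006.3 mm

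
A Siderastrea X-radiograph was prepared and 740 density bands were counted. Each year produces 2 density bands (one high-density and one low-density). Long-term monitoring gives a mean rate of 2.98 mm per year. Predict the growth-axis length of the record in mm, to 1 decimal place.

1102.6 mm

Dividing by 2 density bands per year: 740 / 2 = 370 years.
370 years at 2.98 mm/year gives 2.98 × 370 = 1102.6 mm.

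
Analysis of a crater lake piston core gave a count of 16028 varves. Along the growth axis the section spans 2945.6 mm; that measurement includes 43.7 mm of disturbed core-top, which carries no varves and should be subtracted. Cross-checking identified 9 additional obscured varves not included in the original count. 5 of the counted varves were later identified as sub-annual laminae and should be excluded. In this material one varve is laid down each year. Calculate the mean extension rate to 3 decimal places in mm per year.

0.181 mm per year

True varve count = 16028 − 5 + 9 = 16032.
Net length = 2945.6 − 43.7 = 2901.9 mm.
Extension rate ≈ 2901.9 / 16032 = 0.181 mm per year.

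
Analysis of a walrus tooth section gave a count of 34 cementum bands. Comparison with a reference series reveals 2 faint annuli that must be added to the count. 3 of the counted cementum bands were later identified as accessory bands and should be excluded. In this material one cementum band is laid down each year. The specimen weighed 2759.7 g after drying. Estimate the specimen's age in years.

33 years

Adjusted count: 34 − 3 + 2 = 33 cementum bands.
One cementum band per year makes the duration 33 years.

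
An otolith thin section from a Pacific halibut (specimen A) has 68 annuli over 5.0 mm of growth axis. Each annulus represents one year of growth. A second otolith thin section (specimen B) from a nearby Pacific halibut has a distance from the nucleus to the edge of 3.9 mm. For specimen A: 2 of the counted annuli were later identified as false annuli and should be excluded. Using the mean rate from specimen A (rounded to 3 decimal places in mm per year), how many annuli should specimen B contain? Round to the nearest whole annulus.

51 annuli

Specimen A: true annulus count = 68 − 2 = 66.
A: 5.0 mm over 66 years gives 5.0 / 66 ≈ 0.076 mm/yr.
B spans 3.9 / 0.076 = 51.32 years ≈ 51 annuli.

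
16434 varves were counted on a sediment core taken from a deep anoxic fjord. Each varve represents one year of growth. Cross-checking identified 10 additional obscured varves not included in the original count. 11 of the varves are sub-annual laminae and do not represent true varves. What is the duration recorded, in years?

16433 years

Adjusted count: 16434 − 11 + 10 = 16433 varves.
At one varve per year, that is 16433 years.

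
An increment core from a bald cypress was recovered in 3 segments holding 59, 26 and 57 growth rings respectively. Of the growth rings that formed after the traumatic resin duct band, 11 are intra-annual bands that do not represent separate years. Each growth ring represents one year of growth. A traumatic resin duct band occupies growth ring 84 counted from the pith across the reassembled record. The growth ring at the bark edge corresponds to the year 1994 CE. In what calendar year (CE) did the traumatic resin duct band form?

1947 CE

Total growth rings = 59 + 26 + 57 = 142.
The traumatic resin duct band sits at growth ring 84 from the pith, so 142 − 84 = 58 growth rings formed after it.
58 − 11 false = 47 true growth rings after the traumatic resin duct band.
1994 − 47 = 1947 CE.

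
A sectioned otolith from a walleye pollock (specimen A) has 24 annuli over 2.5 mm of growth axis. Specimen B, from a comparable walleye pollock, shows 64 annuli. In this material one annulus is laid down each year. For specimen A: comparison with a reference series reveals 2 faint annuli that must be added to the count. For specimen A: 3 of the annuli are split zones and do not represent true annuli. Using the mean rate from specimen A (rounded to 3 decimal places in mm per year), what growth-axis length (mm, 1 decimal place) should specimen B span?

Specimen A: after corrections the count is 24 − 3 + 2 = 23 annuli.
A: Extension rate ≈ 2.5 / 23 = 0.109 mm per year.
Length of B = 0.109 × 64 = 7.0 mm.

7.0 mm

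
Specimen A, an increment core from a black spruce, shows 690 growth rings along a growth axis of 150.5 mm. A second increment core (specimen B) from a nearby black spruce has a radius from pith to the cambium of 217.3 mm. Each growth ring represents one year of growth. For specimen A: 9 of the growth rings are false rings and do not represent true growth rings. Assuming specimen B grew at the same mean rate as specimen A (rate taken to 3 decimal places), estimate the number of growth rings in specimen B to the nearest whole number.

Specimen A: adjusted count: 690 − 9 = 681 growth rings.
A: 150.5 mm over 681 years gives 150.5 / 681 ≈ 0.221 mm/yr.
For B, 217.3 / 0.221 = 983.26 years ≈ 983 growth rings.

983 growth rings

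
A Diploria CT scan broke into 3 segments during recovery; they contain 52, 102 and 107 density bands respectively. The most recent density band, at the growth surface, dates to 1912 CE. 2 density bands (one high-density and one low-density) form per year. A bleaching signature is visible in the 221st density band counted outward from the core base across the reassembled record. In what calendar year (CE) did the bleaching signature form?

Total density bands = 52 + 102 + 107 = 261.
Between density band 221 and the growth surface there are 261 − 221 = 40 density bands.
With 2 density bands per year, 40 / 2 = 20 years.
The density band at the growth surface is 1912 CE, so the bleaching signature dates to 1912 − 20 = 1892 CE.

1892 CE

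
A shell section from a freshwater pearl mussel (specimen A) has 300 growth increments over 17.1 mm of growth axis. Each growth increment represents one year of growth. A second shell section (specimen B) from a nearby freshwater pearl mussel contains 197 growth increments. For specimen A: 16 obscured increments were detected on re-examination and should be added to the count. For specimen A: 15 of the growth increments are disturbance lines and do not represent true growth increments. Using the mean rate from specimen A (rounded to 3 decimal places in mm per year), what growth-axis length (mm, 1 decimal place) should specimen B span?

11.2 mm

Specimen A: correcting the raw count gives 300 − 15 + 16 = 301 true growth increments.
A: Mean rate = 17.1 mm / 301 years ≈ 0.057 mm/year.
Length of B = 0.057 × 197 = 11.2 mm.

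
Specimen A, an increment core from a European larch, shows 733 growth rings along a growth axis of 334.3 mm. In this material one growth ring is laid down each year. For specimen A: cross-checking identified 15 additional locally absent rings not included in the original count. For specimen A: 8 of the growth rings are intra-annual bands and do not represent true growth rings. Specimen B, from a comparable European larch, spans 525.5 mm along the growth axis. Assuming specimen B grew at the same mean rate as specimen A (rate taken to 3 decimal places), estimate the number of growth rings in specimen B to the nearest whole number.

1163 growth rings

Specimen A: adjusted count: 733 − 8 + 15 = 740 growth rings.
A: Extension rate ≈ 334.3 / 740 = 0.452 mm/year.
B spans 525.5 / 0.452 = 1162.61 years ≈ 1163 growth rings.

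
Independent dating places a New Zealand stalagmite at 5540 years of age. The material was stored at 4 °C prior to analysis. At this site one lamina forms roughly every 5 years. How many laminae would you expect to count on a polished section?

1108 laminae

Expected laminae: 5540 / 5 = 1108.
So 1108 laminae should be present.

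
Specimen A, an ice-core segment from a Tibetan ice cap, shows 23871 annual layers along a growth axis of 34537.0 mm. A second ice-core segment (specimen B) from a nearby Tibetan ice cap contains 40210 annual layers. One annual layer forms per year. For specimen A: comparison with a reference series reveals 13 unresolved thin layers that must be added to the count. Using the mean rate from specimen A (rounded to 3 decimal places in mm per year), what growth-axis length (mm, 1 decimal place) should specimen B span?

58143.7 mm

Specimen A: correcting the raw count gives 23871 + 13 = 23884 true annual layers.
A: Extension rate ≈ 34537.0 / 23884 = 1.446 mm per year.
For B, 1.446 mm/year × 40210 years = 58143.7 mm.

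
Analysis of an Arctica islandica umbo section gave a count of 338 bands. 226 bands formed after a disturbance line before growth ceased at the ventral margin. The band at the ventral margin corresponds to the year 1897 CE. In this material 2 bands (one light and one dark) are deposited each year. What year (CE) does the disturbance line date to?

There are 226 bands younger than the disturbance line.
Dividing by 2 bands per year: 226 / 2 = 113 years.
1897 − 113 = 1784 CE.

1784 CE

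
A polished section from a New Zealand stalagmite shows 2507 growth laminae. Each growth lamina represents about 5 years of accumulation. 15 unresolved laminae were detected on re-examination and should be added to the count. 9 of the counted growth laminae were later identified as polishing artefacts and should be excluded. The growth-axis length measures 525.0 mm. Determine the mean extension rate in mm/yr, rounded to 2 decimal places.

After corrections the count is 2507 − 9 + 15 = 2513 growth laminae.
Multiplying by 5 years per growth lamina: 2513 × 5 = 12565 years.
Mean rate = 525.0 mm / 12565 years ≈ 0.04 mm/yr.

0.04 mm/yr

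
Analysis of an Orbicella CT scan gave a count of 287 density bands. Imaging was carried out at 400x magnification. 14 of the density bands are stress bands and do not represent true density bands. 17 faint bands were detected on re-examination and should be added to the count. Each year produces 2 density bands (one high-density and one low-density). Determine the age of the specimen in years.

145 years

Correcting the raw count gives 287 − 14 + 17 = 290 true density bands.
290 density bands at 2 per year is 290 / 2 = 145 years.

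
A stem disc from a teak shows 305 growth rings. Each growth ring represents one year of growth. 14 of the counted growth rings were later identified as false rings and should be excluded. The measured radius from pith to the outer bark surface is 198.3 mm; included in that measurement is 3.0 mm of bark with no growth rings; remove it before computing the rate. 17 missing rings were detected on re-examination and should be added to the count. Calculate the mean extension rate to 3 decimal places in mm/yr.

0.634 mm/yr

True growth ring count = 305 − 14 + 17 = 308.
Removing the 3.0 mm offcut leaves 198.3 − 3.0 = 195.3 mm.
Mean rate = 195.3 mm / 308 years ≈ 0.634 mm/yr.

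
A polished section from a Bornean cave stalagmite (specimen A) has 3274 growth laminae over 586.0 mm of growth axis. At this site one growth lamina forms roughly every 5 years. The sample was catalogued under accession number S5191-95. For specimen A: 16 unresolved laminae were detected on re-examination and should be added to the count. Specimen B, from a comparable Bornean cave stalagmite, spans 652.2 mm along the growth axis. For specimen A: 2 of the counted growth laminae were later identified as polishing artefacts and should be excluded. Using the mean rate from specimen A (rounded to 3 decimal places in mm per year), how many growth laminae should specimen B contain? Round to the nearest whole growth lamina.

Specimen A: correcting the raw count gives 3274 − 2 + 16 = 3288 true growth laminae.
Specimen A: multiplying by 5 years per growth lamina: 3288 × 5 = 16440 years.
A: 586.0 mm over 16440 years gives 586.0 / 16440 ≈ 0.036 mm/year.
For B, 652.2 / 0.036 = 18116.67 years; at 5 years per growth lamina that is 18116.67 / 5 ≈ 3623 growth laminae.

3623 growth laminae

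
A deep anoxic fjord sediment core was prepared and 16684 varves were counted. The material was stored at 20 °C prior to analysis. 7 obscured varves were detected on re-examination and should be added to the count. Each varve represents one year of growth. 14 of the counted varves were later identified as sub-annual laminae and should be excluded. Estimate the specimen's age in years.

16677 yr

True varve count = 16684 − 14 + 7 = 16677.
With a one-to-one varve periodicity this is 16677 years.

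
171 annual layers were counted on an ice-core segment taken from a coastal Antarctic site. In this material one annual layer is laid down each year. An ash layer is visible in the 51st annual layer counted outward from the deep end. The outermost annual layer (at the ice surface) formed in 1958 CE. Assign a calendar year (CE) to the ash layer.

Between annual layer 51 and the ice surface there are 171 − 51 = 120 annual layers.
The annual layer at the ice surface is 1958 CE, so the ash layer dates to 1958 − 120 = 1838 CE.

1838 CE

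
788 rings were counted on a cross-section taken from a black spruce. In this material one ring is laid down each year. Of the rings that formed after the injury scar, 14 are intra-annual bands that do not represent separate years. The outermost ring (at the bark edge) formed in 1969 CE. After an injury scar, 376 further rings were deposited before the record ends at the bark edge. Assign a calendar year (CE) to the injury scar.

There are 376 rings younger than the injury scar.
Removing the 14 false rings leaves 376 − 14 = 362 true rings beyond the injury scar.
1969 − 362 = 1607 CE.

1607 CE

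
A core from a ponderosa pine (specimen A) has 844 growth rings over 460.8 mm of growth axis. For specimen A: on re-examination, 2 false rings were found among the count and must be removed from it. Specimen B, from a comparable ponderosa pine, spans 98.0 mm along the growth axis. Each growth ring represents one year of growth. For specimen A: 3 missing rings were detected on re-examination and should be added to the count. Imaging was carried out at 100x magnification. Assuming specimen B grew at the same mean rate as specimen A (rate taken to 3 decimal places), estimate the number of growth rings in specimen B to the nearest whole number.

Specimen A: correcting the raw count gives 844 − 2 + 3 = 845 true growth rings.
A: Extension rate ≈ 460.8 / 845 = 0.545 mm/yr.
For B, 98.0 / 0.545 = 179.82 years ≈ 180 growth rings.

180 growth rings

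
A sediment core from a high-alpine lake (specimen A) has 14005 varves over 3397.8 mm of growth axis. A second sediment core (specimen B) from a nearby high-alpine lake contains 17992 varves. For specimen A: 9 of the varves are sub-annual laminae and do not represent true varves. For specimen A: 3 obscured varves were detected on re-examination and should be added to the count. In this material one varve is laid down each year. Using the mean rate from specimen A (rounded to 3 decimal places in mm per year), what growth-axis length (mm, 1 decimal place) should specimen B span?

Specimen A: true varve count = 14005 − 9 + 3 = 13999.
A: Mean rate = 3397.8 mm / 13999 years ≈ 0.243 mm/year.
Length of B = 0.243 × 17992 = 4372.1 mm.

4372.1 mm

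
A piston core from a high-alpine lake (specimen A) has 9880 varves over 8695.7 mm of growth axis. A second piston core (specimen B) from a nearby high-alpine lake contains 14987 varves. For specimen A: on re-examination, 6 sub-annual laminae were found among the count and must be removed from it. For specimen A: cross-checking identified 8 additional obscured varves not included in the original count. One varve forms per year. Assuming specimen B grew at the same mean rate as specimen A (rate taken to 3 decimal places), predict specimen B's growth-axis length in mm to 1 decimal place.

Specimen A: after corrections the count is 9880 − 6 + 8 = 9882 varves.
A: Mean rate = 8695.7 mm / 9882 years ≈ 0.880 mm per year.
Length of B = 0.880 × 14987 = 13188.6 mm.

13188.6 mm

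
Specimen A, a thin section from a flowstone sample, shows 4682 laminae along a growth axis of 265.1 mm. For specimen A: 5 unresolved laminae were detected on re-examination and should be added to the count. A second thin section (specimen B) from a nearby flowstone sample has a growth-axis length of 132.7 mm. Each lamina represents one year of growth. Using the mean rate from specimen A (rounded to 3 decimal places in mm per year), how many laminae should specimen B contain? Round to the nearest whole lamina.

2328 laminae

Specimen A: adjusted count: 4682 + 5 = 4687 laminae.
A: 265.1 mm over 4687 years gives 265.1 / 4687 ≈ 0.057 mm/year.
For B, 132.7 / 0.057 = 2328.07 years ≈ 2328 laminae.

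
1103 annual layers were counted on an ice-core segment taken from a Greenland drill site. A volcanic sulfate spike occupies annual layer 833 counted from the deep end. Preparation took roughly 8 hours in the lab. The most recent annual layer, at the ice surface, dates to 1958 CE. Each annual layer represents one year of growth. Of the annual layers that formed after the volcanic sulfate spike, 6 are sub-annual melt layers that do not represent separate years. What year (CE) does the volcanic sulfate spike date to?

1694 CE

The volcanic sulfate spike sits at annual layer 833 from the deep end, so 1103 − 833 = 270 annual layers formed after it.
Removing the 6 false annual layers leaves 270 − 6 = 264 true annual layers beyond the volcanic sulfate spike.
Counting back 264 years from 1958 CE places the volcanic sulfate spike in 1958 − 264 = 1694 CE.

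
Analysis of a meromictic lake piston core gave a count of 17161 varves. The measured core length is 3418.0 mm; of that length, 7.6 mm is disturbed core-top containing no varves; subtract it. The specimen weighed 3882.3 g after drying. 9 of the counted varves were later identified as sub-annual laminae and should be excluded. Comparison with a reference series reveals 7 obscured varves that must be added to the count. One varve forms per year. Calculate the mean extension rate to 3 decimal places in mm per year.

0.199 mm per year

Adjusted count: 17161 − 9 + 7 = 17159 varves.
Removing the 7.6 mm offcut leaves 3418.0 − 7.6 = 3410.4 mm.
3410.4 mm over 17159 years gives 3410.4 / 17159 ≈ 0.199 mm per year.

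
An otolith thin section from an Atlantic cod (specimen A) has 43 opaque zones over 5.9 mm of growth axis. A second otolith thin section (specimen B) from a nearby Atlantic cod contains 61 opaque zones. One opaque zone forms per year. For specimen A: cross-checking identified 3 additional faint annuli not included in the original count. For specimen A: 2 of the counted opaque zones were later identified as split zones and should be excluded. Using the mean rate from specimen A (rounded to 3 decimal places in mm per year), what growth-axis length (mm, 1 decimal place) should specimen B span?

Specimen A: true opaque zone count = 43 − 2 + 3 = 44.
A: Mean rate = 5.9 mm / 44 years ≈ 0.134 mm/year.
For B, 0.134 mm/year × 61 years = 8.2 mm.

8.2 mm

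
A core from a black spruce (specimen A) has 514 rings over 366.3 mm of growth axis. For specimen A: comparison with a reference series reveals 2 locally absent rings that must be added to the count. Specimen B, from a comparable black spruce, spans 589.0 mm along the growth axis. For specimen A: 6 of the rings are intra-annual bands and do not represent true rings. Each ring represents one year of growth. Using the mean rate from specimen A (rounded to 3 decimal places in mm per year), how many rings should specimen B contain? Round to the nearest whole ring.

820 rings

Specimen A: correcting the raw count gives 514 − 6 + 2 = 510 true rings.
A: Mean rate = 366.3 mm / 510 years ≈ 0.718 mm/yr.
B spans 589.0 / 0.718 = 820.33 years ≈ 820 rings.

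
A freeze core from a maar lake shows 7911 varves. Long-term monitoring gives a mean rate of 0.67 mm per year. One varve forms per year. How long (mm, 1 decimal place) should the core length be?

5300.4 mm

The record spans 7911 years at 0.67 mm per year.
Length ≈ 0.67 × 7911 = 5300.4 mm.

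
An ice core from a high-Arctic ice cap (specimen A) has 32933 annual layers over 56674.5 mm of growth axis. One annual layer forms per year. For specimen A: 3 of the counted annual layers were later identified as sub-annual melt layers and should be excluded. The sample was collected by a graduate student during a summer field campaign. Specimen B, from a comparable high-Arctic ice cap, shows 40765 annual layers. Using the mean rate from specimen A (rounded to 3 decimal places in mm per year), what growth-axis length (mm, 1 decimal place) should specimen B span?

70156.6 mm

Specimen A: adjusted count: 32933 − 3 = 32930 annual layers.
A: Mean rate = 56674.5 mm / 32930 years ≈ 1.721 mm/year.
For B, 1.721 mm/year × 40765 years = 70156.6 mm.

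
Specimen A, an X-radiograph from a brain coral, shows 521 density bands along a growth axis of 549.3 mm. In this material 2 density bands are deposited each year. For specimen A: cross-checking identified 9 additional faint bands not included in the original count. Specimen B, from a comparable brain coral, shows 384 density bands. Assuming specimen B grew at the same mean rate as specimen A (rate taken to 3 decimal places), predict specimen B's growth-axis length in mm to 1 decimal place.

398.0 mm

Specimen A: true density band count = 521 + 9 = 530.
Specimen A: 530 density bands at 2 per year is 530 / 2 = 265 years.
A: Mean rate = 549.3 mm / 265 years ≈ 2.073 mm per year.
Specimen B: 384 density bands at 2 per year is 384 / 2 = 192 years. B's length ≈ 2.073 × 192 = 398.0 mm.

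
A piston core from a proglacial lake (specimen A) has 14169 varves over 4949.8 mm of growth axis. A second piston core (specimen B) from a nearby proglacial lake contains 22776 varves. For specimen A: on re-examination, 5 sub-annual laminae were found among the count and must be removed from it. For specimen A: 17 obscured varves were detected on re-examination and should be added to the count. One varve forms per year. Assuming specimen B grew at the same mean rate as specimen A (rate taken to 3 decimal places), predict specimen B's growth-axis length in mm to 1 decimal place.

Specimen A: correcting the raw count gives 14169 − 5 + 17 = 14181 true varves.
A: 4949.8 mm over 14181 years gives 4949.8 / 14181 ≈ 0.349 mm/yr.
B's length ≈ 0.349 × 22776 = 7948.8 mm.

7948.8 mm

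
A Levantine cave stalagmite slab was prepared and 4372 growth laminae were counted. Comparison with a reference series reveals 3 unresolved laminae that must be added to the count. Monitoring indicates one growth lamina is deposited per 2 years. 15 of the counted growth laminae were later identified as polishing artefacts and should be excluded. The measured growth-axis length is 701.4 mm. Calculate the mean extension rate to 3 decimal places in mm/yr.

True growth lamina count = 4372 − 15 + 3 = 4360.
Multiplying by 2 years per growth lamina: 4360 × 2 = 8720 years.
Extension rate ≈ 701.4 / 8720 = 0.080 mm/yr.

0.080 mm/yr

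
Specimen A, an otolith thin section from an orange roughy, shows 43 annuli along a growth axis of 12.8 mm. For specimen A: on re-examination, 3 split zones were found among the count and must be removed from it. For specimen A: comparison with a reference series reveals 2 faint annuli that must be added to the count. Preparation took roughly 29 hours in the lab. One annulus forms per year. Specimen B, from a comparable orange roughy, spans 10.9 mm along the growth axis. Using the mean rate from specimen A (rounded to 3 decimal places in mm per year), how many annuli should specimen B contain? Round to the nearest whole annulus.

Specimen A: adjusted count: 43 − 3 + 2 = 42 annuli.
A: Extension rate ≈ 12.8 / 42 = 0.305 mm per year.
B spans 10.9 / 0.305 = 35.74 years ≈ 36 annuli.

36 annuli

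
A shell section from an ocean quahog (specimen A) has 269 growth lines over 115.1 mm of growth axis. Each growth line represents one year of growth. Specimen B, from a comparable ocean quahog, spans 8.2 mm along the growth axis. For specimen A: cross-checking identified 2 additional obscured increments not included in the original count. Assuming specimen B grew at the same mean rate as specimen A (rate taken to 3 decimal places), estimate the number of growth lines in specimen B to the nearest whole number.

Specimen A: adjusted count: 269 + 2 = 271 growth lines.
A: Extension rate ≈ 115.1 / 271 = 0.425 mm per year.
B spans 8.2 / 0.425 = 19.29 years ≈ 19 growth lines.

19 growth lines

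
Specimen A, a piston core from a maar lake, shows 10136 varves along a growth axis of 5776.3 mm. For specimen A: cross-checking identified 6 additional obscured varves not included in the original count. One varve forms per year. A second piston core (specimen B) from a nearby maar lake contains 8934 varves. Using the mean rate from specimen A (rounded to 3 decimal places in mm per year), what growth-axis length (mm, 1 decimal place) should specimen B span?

Specimen A: true varve count = 10136 + 6 = 10142.
A: Extension rate ≈ 5776.3 / 10142 = 0.570 mm per year.
For B, 0.570 mm/year × 8934 years = 5092.4 mm.

5092.4 mm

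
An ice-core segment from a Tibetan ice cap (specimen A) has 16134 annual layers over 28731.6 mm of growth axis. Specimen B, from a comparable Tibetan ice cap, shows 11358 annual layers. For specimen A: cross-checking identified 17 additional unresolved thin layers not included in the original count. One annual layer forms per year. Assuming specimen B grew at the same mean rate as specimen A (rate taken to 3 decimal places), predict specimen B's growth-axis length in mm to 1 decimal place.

Specimen A: true annual layer count = 16134 + 17 = 16151.
A: Mean rate = 28731.6 mm / 16151 years ≈ 1.779 mm/yr.
Length of B = 1.779 × 11358 = 20205.9 mm.

20205.9 mm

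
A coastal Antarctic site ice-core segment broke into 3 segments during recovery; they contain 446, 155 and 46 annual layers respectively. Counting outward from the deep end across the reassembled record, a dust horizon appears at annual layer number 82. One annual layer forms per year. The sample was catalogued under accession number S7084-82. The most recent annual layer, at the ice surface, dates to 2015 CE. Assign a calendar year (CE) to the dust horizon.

1450 CE

Total annual layers = 446 + 155 + 46 = 647.
647 − 82 = 565 annual layers lie beyond the dust horizon toward the ice surface.
Counting back 565 years from 2015 CE places the dust horizon in 2015 − 565 = 1450 CE.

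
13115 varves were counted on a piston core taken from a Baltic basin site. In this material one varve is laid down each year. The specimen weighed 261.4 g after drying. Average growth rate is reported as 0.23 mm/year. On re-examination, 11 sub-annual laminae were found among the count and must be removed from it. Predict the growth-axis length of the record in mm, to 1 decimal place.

Correcting the raw count gives 13115 − 11 = 13104 true varves.
Predicted length = 0.23 mm/year × 13104 years = 3013.9 mm.

3013.9 mm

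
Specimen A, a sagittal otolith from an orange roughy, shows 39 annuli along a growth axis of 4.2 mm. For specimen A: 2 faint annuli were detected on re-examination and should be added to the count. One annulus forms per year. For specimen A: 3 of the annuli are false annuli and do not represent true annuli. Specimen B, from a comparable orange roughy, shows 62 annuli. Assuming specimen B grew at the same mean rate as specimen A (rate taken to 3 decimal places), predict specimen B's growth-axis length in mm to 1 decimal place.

Specimen A: correcting the raw count gives 39 − 3 + 2 = 38 true annuli.
A: Extension rate ≈ 4.2 / 38 = 0.111 mm/yr.
For B, 0.111 mm/year × 62 years = 6.9 mm.

6.9 mm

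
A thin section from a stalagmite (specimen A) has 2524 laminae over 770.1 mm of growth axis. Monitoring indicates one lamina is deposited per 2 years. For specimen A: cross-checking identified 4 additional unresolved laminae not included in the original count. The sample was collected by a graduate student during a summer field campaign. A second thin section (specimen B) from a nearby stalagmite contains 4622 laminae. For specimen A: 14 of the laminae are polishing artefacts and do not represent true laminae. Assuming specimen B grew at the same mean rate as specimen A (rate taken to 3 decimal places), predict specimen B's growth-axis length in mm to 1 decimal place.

Specimen A: correcting the raw count gives 2524 − 14 + 4 = 2514 true laminae.
Specimen A: multiplying by 2 years per lamina: 2514 × 2 = 5028 years.
A: Extension rate ≈ 770.1 / 5028 = 0.153 mm per year.
Specimen B: multiplying by 2 years per lamina: 4622 × 2 = 9244 years. Length of B = 0.153 × 9244 = 1414.3 mm.

1414.3 mm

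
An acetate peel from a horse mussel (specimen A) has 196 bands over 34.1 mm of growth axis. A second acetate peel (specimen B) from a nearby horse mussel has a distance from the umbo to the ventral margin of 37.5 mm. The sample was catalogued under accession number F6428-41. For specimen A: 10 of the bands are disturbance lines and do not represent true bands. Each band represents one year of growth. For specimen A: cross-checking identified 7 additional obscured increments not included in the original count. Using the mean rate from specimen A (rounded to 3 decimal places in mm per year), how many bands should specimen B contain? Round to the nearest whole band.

Specimen A: correcting the raw count gives 196 − 10 + 7 = 193 true bands.
A: 34.1 mm over 193 years gives 34.1 / 193 ≈ 0.177 mm/yr.
B spans 37.5 / 0.177 = 211.86 years ≈ 212 bands.

212 bands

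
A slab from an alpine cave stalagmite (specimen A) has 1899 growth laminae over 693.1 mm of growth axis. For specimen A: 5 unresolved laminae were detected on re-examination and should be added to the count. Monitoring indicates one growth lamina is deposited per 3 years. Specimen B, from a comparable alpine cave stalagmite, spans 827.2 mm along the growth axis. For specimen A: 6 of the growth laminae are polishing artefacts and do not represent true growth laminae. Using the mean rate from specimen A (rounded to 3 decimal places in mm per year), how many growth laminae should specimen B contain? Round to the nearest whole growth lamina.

2260 growth laminae

Specimen A: adjusted count: 1899 − 6 + 5 = 1898 growth laminae.
Specimen A: multiplying by 3 years per growth lamina: 1898 × 3 = 5694 years.
A: 693.1 mm over 5694 years gives 693.1 / 5694 ≈ 0.122 mm per year.
For B, 827.2 / 0.122 = 6780.33 years; at 3 years per growth lamina that is 6780.33 / 3 ≈ 2260 growth laminae.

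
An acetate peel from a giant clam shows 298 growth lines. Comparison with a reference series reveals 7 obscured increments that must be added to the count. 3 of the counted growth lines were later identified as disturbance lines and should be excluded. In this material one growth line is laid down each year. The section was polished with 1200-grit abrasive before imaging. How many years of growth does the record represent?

302 years

After corrections the count is 298 − 3 + 7 = 302 growth lines.
At one growth line per year, that is 302 years.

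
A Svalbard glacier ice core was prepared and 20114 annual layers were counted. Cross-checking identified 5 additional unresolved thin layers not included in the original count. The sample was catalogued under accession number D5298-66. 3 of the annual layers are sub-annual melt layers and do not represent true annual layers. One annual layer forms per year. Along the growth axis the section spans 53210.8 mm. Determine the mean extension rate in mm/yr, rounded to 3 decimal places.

2.645 mm/yr

Adjusted count: 20114 − 3 + 5 = 20116 annual layers.
53210.8 mm over 20116 years gives 53210.8 / 20116 ≈ 2.645 mm/yr.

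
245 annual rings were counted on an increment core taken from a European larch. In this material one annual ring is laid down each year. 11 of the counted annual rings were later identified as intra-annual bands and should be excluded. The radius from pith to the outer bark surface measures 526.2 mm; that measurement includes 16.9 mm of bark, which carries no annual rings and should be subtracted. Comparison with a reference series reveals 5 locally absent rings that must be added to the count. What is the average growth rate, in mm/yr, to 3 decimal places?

Correcting the raw count gives 245 − 11 + 5 = 239 true annual rings.
Net length = 526.2 − 16.9 = 509.3 mm.
Extension rate ≈ 509.3 / 239 = 2.131 mm/yr.

2.131 mm/yr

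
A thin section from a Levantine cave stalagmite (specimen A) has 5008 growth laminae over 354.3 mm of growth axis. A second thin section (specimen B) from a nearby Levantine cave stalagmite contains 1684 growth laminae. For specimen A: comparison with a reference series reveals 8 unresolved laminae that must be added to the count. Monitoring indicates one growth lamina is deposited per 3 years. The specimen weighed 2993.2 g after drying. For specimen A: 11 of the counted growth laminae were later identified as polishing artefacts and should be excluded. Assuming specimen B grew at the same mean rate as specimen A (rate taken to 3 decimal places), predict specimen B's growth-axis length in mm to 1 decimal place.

121.2 mm

Specimen A: after corrections the count is 5008 − 11 + 8 = 5005 growth laminae.
Specimen A: 5005 growth laminae at 3 years each span 5005 × 3 = 15015 years.
A: 354.3 mm over 15015 years gives 354.3 / 15015 ≈ 0.024 mm per year.
Specimen B: multiplying by 3 years per growth lamina: 1684 × 3 = 5052 years. B's length ≈ 0.024 × 5052 = 121.2 mm.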